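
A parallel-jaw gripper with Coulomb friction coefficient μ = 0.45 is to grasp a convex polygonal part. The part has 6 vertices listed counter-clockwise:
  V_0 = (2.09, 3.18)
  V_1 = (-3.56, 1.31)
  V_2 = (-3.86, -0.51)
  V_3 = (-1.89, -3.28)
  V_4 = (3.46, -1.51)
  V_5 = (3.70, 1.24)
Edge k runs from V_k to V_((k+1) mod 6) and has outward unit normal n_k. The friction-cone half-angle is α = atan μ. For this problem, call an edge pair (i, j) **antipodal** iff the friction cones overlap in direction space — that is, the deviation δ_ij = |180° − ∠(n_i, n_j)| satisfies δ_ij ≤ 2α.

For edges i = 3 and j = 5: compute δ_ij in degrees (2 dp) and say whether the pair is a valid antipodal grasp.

δ = 68.62°, invalid

α = atan 0.45 = 24.23°;  2α = 48.46°
edge 3: e_3 = (+5.35, +1.77);  n_3 = (+0.3141, -0.9494)
edge 5: e_5 = (-1.61, +1.94);  n_5 = (+0.7695, +0.6386)
∠(n_3, n_5) = 111.38°
δ = |180° − 111.38°| = 68.62°
68.62° > 2α = 48.46°  →  invalid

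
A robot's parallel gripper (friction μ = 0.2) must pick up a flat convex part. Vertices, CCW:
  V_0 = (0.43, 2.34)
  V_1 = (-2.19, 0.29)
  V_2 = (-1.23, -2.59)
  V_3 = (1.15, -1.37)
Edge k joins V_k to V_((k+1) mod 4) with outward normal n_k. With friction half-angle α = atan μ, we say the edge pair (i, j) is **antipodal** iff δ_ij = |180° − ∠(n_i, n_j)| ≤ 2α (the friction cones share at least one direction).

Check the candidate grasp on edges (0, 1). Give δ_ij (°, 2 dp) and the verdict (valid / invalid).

α = atan 0.2 = 11.31°;  2α = 22.62°
edge 0: e_0 = (-2.62, -2.05);  n_0 = (-0.6162, +0.7876)
edge 1: e_1 = (+0.96, -2.88);  n_1 = (-0.9487, -0.3162)
∠(n_0, n_1) = 70.39°
δ = |180° − 70.39°| = 109.61°
109.61° > 2α = 22.62°  →  invalid

δ = 109.61°, invalid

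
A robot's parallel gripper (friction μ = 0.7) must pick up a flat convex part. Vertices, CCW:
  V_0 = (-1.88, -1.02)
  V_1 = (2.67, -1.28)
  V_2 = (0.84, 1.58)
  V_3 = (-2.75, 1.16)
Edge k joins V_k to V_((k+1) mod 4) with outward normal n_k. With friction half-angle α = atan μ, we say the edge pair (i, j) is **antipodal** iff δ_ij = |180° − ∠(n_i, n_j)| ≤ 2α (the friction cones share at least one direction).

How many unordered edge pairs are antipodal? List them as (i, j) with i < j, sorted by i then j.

α = atan 0.7 = 34.99°;  2α = 69.98°
n_0 = (-0.0570, -0.9984)
n_1 = (+0.8423, +0.5390)
n_2 = (-0.1162, +0.9932)
n_3 = (-0.9288, -0.3707)
  (0,1): δ = 54.12°  ✓
  (0,2): δ = 9.94°  ✓
  (0,3): δ = 115.03°  ·
  (1,2): δ = 115.94°  ·
  (1,3): δ = 10.86°  ✓
  (2,3): δ = 74.92°  ·
antipodal pairs: 3

count = 3; pairs: (0,1), (0,2), (1,3)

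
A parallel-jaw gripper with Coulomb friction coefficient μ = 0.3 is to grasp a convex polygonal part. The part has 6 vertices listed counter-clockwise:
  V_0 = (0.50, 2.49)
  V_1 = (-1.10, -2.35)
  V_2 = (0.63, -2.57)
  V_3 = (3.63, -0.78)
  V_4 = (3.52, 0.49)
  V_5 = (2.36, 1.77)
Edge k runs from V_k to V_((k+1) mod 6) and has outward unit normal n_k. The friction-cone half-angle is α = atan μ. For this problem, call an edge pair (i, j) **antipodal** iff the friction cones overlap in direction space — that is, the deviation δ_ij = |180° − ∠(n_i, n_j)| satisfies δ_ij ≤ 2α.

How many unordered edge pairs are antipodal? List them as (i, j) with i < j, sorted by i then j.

count = 2; pairs: (0,3), (1,5)

α = atan 0.3 = 16.70°;  2α = 33.40°
n_0 = (-0.9495, +0.3139)
n_1 = (-0.1262, -0.9920)
n_2 = (+0.5124, -0.8588)
n_3 = (+0.9963, +0.0863)
n_4 = (+0.7410, +0.6715)
n_5 = (+0.3610, +0.9326)
  (0,1): δ = 78.95°  ·
  (0,2): δ = 40.88°  ·
  (0,3): δ = 23.24°  ✓
  (0,4): δ = 60.48°  ·
  (0,5): δ = 87.13°  ·
  (1,2): δ = 141.93°  ·
  (1,3): δ = 77.80°  ·
  (1,4): δ = 40.57°  ·
  (1,5): δ = 13.91°  ✓
  (2,3): δ = 115.87°  ·
  (2,4): δ = 78.64°  ·
  (2,5): δ = 51.98°  ·
  (3,4): δ = 142.77°  ·
  (3,5): δ = 116.11°  ·
  (4,5): δ = 153.35°  ·
antipodal pairs: 2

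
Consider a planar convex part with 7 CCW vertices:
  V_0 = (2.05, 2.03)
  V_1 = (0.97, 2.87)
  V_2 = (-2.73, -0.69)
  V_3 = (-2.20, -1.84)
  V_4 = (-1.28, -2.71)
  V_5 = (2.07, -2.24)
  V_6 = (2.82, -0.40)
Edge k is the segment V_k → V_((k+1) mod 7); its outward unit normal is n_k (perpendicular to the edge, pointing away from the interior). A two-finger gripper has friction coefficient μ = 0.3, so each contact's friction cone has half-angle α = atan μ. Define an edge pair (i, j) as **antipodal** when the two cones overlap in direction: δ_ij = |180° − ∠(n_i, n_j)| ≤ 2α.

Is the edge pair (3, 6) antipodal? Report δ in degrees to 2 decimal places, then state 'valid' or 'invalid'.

δ = 29.02°, valid

α = atan 0.3 = 16.70°;  2α = 33.40°
edge 3: e_3 = (+0.92, -0.87);  n_3 = (-0.6871, -0.7266)
edge 6: e_6 = (-0.77, +2.43);  n_6 = (+0.9533, +0.3021)
∠(n_3, n_6) = 150.98°
δ = |180° − 150.98°| = 29.02°
29.02° ≤ 2α = 33.40°  →  valid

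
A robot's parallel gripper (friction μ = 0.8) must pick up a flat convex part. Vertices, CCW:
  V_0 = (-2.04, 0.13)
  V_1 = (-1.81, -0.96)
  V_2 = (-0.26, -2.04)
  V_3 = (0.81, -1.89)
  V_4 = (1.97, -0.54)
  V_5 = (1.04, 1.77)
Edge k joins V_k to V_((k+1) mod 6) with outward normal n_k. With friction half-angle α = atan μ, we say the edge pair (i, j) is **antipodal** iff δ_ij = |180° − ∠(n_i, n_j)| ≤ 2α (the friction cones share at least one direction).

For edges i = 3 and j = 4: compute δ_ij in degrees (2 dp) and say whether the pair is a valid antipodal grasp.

δ = 117.40°, invalid

α = atan 0.8 = 38.66°;  2α = 77.32°
edge 3: e_3 = (+1.16, +1.35);  n_3 = (+0.7585, -0.6517)
edge 4: e_4 = (-0.93, +2.31);  n_4 = (+0.9276, +0.3735)
∠(n_3, n_4) = 62.60°
δ = |180° − 62.60°| = 117.40°
117.40° > 2α = 77.32°  →  invalid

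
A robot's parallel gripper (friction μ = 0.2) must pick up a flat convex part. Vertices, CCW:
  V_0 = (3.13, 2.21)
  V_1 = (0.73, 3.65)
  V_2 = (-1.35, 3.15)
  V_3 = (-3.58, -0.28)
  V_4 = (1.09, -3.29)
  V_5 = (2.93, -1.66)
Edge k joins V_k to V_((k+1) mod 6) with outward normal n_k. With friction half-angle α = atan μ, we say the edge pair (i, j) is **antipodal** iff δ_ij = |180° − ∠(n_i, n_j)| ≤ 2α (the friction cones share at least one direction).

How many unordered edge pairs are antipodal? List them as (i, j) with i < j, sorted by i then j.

α = atan 0.2 = 11.31°;  2α = 22.62°
n_0 = (+0.5145, +0.8575)
n_1 = (-0.2337, +0.9723)
n_2 = (-0.8384, +0.5451)
n_3 = (-0.5418, -0.8405)
n_4 = (+0.6631, -0.7485)
n_5 = (+0.9987, -0.0516)
  (0,1): δ = 135.52°  ·
  (0,2): δ = 92.07°  ·
  (0,3): δ = 1.84°  ✓
  (0,4): δ = 72.50°  ·
  (0,5): δ = 118.01°  ·
  (1,2): δ = 136.55°  ·
  (1,3): δ = 46.32°  ·
  (1,4): δ = 28.02°  ·
  (1,5): δ = 73.53°  ·
  (2,3): δ = 89.77°  ·
  (2,4): δ = 15.43°  ✓
  (2,5): δ = 30.07°  ·
  (3,4): δ = 105.66°  ·
  (3,5): δ = 60.16°  ·
  (4,5): δ = 134.50°  ·
antipodal pairs: 2

count = 2; pairs: (0,3), (2,4)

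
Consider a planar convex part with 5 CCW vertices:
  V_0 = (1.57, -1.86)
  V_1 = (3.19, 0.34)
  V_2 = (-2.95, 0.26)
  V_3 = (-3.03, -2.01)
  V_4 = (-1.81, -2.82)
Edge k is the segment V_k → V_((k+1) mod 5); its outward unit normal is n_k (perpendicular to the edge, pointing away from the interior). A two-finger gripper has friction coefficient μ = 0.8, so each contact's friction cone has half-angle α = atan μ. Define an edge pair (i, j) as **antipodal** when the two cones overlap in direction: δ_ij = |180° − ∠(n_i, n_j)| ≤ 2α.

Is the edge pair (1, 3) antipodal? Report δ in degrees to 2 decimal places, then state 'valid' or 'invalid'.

α = atan 0.8 = 38.66°;  2α = 77.32°
edge 1: e_1 = (-6.14, -0.08);  n_1 = (-0.0130, +0.9999)
edge 3: e_3 = (+1.22, -0.81);  n_3 = (-0.5531, -0.8331)
∠(n_1, n_3) = 145.67°
δ = |180° − 145.67°| = 34.33°
34.33° ≤ 2α = 77.32°  →  valid

δ = 34.33°, valid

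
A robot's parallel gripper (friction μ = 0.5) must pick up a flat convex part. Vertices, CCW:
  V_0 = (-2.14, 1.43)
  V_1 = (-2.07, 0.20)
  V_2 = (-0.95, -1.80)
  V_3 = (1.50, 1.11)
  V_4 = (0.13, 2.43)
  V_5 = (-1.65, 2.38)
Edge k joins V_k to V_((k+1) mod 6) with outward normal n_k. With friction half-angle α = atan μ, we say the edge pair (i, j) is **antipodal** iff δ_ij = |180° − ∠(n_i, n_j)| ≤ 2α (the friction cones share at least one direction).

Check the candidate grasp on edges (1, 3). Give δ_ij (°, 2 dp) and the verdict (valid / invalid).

α = atan 0.5 = 26.57°;  2α = 53.13°
edge 1: e_1 = (+1.12, -2.00);  n_1 = (-0.8725, -0.4886)
edge 3: e_3 = (-1.37, +1.32);  n_3 = (+0.6938, +0.7201)
∠(n_1, n_3) = 163.18°
δ = |180° − 163.18°| = 16.82°
16.82° ≤ 2α = 53.13°  →  valid

δ = 16.82°, valid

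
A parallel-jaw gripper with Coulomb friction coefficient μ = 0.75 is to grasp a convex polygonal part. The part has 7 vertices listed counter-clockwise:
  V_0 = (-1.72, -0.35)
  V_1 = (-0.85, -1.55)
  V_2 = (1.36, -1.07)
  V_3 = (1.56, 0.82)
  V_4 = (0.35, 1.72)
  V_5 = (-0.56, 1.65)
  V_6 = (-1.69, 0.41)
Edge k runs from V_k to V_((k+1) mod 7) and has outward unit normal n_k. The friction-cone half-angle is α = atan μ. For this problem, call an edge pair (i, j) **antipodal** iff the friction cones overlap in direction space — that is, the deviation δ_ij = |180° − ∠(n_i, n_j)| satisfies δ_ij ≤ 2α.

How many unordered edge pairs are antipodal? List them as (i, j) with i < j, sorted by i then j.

count = 9; pairs: (0,2), (0,3), (0,4), (1,3), (1,4), (1,5), (2,5), (2,6), (3,6)

α = atan 0.75 = 36.87°;  2α = 73.74°
n_0 = (-0.8096, -0.5870)
n_1 = (+0.2122, -0.9772)
n_2 = (+0.9944, -0.1052)
n_3 = (+0.5968, +0.8024)
n_4 = (-0.0767, +0.9971)
n_5 = (-0.7391, +0.6736)
n_6 = (-0.9992, +0.0394)
  (0,1): δ = 113.69°  ·
  (0,2): δ = 41.98°  ✓
  (0,3): δ = 17.42°  ✓
  (0,4): δ = 58.46°  ✓
  (0,5): δ = 101.72°  ·
  (0,6): δ = 141.80°  ·
  (1,2): δ = 108.29°  ·
  (1,3): δ = 48.90°  ✓
  (1,4): δ = 7.86°  ✓
  (1,5): δ = 35.40°  ✓
  (1,6): δ = 75.49°  ·
  (2,3): δ = 120.60°  ·
  (2,4): δ = 79.56°  ·
  (2,5): δ = 36.30°  ✓
  (2,6): δ = 3.78°  ✓
  (3,4): δ = 138.96°  ·
  (3,5): δ = 95.70°  ·
  (3,6): δ = 55.62°  ✓
  (4,5): δ = 136.74°  ·
  (4,6): δ = 96.66°  ·
  (5,6): δ = 139.92°  ·
antipodal pairs: 9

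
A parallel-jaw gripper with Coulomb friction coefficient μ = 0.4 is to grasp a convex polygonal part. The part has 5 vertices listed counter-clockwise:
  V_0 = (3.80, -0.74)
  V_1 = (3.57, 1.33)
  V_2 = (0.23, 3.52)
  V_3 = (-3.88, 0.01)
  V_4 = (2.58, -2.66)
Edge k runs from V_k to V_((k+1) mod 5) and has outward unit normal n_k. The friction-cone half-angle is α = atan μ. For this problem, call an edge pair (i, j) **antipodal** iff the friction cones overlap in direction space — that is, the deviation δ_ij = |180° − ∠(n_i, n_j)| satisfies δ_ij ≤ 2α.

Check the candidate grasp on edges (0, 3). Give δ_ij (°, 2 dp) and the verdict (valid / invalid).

δ = 61.20°, invalid

α = atan 0.4 = 21.80°;  2α = 43.60°
edge 0: e_0 = (-0.23, +2.07);  n_0 = (+0.9939, +0.1104)
edge 3: e_3 = (+6.46, -2.67);  n_3 = (-0.3820, -0.9242)
∠(n_0, n_3) = 118.80°
δ = |180° − 118.80°| = 61.20°
61.20° > 2α = 43.60°  →  invalid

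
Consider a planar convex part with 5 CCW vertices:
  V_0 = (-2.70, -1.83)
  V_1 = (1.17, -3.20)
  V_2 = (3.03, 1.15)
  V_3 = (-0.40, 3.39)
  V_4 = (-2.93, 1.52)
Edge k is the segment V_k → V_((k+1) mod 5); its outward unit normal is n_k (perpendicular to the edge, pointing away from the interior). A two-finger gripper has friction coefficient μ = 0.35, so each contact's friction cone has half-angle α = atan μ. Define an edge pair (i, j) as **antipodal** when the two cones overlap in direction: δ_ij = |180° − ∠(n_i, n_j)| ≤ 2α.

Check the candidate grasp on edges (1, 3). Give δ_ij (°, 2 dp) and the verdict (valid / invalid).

α = atan 0.35 = 19.29°;  2α = 38.58°
edge 1: e_1 = (+1.86, +4.35);  n_1 = (+0.9195, -0.3932)
edge 3: e_3 = (-2.53, -1.87);  n_3 = (-0.5944, +0.8042)
∠(n_1, n_3) = 149.62°
δ = |180° − 149.62°| = 30.38°
30.38° ≤ 2α = 38.58°  →  valid

δ = 30.38°, valid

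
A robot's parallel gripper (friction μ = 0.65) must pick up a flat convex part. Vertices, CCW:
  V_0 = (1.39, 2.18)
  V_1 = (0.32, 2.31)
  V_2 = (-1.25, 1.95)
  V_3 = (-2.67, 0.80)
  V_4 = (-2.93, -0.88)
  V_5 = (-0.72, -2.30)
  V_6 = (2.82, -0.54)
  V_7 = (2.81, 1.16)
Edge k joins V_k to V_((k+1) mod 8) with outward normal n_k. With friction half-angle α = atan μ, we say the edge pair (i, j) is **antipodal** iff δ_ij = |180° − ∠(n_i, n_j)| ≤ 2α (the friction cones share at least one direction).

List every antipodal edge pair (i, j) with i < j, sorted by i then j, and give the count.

α = atan 0.65 = 33.02°;  2α = 66.05°
n_0 = (+0.1206, +0.9927)
n_1 = (-0.2235, +0.9747)
n_2 = (-0.6294, +0.7771)
n_3 = (-0.9882, +0.1529)
n_4 = (-0.5406, -0.8413)
n_5 = (+0.4452, -0.8954)
n_6 = (+1.0000, +0.0059)
n_7 = (+0.5834, +0.8122)
  (0,1): δ = 160.16°  ·
  (0,2): δ = 134.07°  ·
  (0,3): δ = 91.87°  ·
  (0,4): δ = 25.79°  ✓
  (0,5): δ = 33.36°  ✓
  (0,6): δ = 97.26°  ·
  (0,7): δ = 151.24°  ·
  (1,2): δ = 153.91°  ·
  (1,3): δ = 111.71°  ·
  (1,4): δ = 45.64°  ✓
  (1,5): δ = 13.52°  ✓
  (1,6): δ = 77.42°  ·
  (1,7): δ = 131.40°  ·
  (2,3): δ = 137.80°  ·
  (2,4): δ = 71.72°  ·
  (2,5): δ = 12.57°  ✓
  (2,6): δ = 51.33°  ✓
  (2,7): δ = 105.31°  ·
  (3,4): δ = 113.92°  ·
  (3,5): δ = 54.77°  ✓
  (3,6): δ = 9.13°  ✓
  (3,7): δ = 63.11°  ✓
  (4,5): δ = 120.84°  ·
  (4,6): δ = 56.94°  ✓
  (4,7): δ = 2.97°  ✓
  (5,6): δ = 116.10°  ·
  (5,7): δ = 62.13°  ✓
  (6,7): δ = 126.03°  ·
antipodal pairs: 12

count = 12; pairs: (0,4), (0,5), (1,4), (1,5), (2,5), (2,6), (3,5), (3,6), (3,7), (4,6), (4,7), (5,7)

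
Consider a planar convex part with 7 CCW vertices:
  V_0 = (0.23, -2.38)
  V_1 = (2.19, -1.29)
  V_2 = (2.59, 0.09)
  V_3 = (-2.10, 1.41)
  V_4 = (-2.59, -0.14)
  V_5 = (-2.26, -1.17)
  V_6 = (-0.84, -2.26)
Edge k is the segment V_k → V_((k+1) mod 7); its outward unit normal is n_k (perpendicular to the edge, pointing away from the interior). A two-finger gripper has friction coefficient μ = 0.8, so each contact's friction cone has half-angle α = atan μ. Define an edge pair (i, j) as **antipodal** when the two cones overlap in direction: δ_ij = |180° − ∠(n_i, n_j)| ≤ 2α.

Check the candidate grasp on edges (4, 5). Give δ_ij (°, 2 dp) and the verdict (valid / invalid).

δ = 145.27°, invalid

α = atan 0.8 = 38.66°;  2α = 77.32°
edge 4: e_4 = (+0.33, -1.03);  n_4 = (-0.9523, -0.3051)
edge 5: e_5 = (+1.42, -1.09);  n_5 = (-0.6089, -0.7932)
∠(n_4, n_5) = 34.73°
δ = |180° − 34.73°| = 145.27°
145.27° > 2α = 77.32°  →  invalid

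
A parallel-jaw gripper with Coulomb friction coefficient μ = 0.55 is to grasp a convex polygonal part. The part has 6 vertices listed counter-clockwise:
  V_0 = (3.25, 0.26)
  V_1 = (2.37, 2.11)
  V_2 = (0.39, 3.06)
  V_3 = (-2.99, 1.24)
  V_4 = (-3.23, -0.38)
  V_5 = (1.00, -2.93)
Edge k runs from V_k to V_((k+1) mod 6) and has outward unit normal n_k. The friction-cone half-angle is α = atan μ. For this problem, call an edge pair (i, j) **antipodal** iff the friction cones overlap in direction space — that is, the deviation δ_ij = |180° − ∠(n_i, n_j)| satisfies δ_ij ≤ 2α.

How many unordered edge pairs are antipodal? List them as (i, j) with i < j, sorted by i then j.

α = atan 0.55 = 28.81°;  2α = 57.62°
n_0 = (+0.9030, +0.4296)
n_1 = (+0.4326, +0.9016)
n_2 = (-0.4741, +0.8805)
n_3 = (-0.9892, +0.1465)
n_4 = (-0.5163, -0.8564)
n_5 = (+0.8172, -0.5764)
  (0,1): δ = 141.07°  ·
  (0,2): δ = 87.14°  ·
  (0,3): δ = 33.87°  ✓
  (0,4): δ = 33.48°  ✓
  (0,5): δ = 119.36°  ·
  (1,2): δ = 126.07°  ·
  (1,3): δ = 72.80°  ·
  (1,4): δ = 5.45°  ✓
  (1,5): δ = 80.44°  ·
  (2,3): δ = 126.73°  ·
  (2,4): δ = 59.38°  ·
  (2,5): δ = 26.50°  ✓
  (3,4): δ = 112.66°  ·
  (3,5): δ = 26.77°  ✓
  (4,5): δ = 94.11°  ·
antipodal pairs: 5

count = 5; pairs: (0,3), (0,4), (1,4), (2,5), (3,5)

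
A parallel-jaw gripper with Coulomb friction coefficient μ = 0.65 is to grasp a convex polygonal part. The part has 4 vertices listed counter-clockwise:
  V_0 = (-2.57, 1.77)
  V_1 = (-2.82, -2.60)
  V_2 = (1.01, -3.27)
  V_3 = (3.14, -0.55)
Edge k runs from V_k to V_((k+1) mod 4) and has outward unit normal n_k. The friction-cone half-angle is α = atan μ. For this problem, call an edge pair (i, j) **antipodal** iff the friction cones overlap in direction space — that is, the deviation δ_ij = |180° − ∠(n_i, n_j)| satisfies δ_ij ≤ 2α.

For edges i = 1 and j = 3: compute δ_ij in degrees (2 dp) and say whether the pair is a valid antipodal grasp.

α = atan 0.65 = 33.02°;  2α = 66.05°
edge 1: e_1 = (+3.83, -0.67);  n_1 = (-0.1723, -0.9850)
edge 3: e_3 = (-5.71, +2.32);  n_3 = (+0.3764, +0.9264)
∠(n_1, n_3) = 167.81°
δ = |180° − 167.81°| = 12.19°
12.19° ≤ 2α = 66.05°  →  valid

δ = 12.19°, valid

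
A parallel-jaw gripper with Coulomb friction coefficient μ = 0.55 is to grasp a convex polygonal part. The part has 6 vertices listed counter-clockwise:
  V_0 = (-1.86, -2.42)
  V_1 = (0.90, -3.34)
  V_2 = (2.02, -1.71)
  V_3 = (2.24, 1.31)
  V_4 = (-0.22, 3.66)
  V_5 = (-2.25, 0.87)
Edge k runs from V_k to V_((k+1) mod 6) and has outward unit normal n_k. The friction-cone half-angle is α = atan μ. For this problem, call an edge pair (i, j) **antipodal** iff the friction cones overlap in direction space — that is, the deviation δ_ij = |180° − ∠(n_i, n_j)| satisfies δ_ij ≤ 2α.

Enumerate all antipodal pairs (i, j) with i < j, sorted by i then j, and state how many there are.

α = atan 0.55 = 28.81°;  2α = 57.62°
n_0 = (-0.3162, -0.9487)
n_1 = (+0.8242, -0.5663)
n_2 = (+0.9974, -0.0727)
n_3 = (+0.6908, +0.7231)
n_4 = (-0.8086, +0.5883)
n_5 = (-0.9930, -0.1177)
  (0,1): δ = 106.06°  ·
  (0,2): δ = 75.73°  ·
  (0,3): δ = 25.25°  ✓
  (0,4): δ = 72.40°  ·
  (0,5): δ = 115.20°  ·
  (1,2): δ = 149.67°  ·
  (1,3): δ = 99.20°  ·
  (1,4): δ = 1.55°  ✓
  (1,5): δ = 41.25°  ✓
  (2,3): δ = 129.52°  ·
  (2,4): δ = 31.87°  ✓
  (2,5): δ = 10.93°  ✓
  (3,4): δ = 82.35°  ·
  (3,5): δ = 39.55°  ✓
  (4,5): δ = 137.20°  ·
antipodal pairs: 6

count = 6; pairs: (0,3), (1,4), (1,5), (2,4), (2,5), (3,5)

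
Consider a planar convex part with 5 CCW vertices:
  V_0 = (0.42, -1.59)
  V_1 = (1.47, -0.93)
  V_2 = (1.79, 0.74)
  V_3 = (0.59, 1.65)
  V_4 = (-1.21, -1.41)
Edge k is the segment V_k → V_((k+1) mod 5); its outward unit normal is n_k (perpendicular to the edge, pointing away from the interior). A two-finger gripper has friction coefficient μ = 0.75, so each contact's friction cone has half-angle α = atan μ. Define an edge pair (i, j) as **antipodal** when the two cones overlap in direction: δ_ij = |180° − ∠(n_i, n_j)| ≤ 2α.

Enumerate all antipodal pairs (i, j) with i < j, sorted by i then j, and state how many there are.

count = 5; pairs: (0,2), (0,3), (1,3), (2,4), (3,4)

α = atan 0.75 = 36.87°;  2α = 73.74°
n_0 = (+0.5322, -0.8466)
n_1 = (+0.9821, -0.1882)
n_2 = (+0.6042, +0.7968)
n_3 = (-0.8619, +0.5070)
n_4 = (-0.1098, -0.9940)
  (0,1): δ = 133.00°  ·
  (0,2): δ = 69.33°  ✓
  (0,3): δ = 27.38°  ✓
  (0,4): δ = 141.55°  ·
  (1,2): δ = 116.33°  ·
  (1,3): δ = 19.62°  ✓
  (1,4): δ = 94.55°  ·
  (2,3): δ = 83.29°  ·
  (2,4): δ = 30.87°  ✓
  (3,4): δ = 65.84°  ✓
antipodal pairs: 5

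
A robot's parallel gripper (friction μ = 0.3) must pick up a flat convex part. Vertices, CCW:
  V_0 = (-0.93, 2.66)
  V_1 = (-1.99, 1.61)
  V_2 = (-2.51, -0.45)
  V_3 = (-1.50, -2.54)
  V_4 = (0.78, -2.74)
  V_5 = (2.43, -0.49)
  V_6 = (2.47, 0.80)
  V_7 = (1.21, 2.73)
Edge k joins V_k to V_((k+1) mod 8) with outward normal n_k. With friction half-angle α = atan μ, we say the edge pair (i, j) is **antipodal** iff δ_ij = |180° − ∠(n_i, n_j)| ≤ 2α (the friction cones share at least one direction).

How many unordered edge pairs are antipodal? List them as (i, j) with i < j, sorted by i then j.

α = atan 0.3 = 16.70°;  2α = 33.40°
n_0 = (-0.7037, +0.7105)
n_1 = (-0.9696, +0.2447)
n_2 = (-0.9004, -0.4351)
n_3 = (-0.0874, -0.9962)
n_4 = (+0.8064, -0.5914)
n_5 = (+0.9995, -0.0310)
n_6 = (+0.8374, +0.5467)
n_7 = (-0.0327, +0.9995)
  (0,1): δ = 148.90°  ·
  (0,2): δ = 108.94°  ·
  (0,3): δ = 49.74°  ·
  (0,4): δ = 9.02°  ✓
  (0,5): δ = 43.50°  ·
  (0,6): δ = 78.41°  ·
  (0,7): δ = 137.15°  ·
  (1,2): δ = 140.04°  ·
  (1,3): δ = 80.85°  ·
  (1,4): δ = 22.09°  ✓
  (1,5): δ = 12.39°  ✓
  (1,6): δ = 47.31°  ·
  (1,7): δ = 106.04°  ·
  (2,3): δ = 120.81°  ·
  (2,4): δ = 62.05°  ·
  (2,5): δ = 27.57°  ✓
  (2,6): δ = 7.35°  ✓
  (2,7): δ = 66.08°  ·
  (3,4): δ = 121.24°  ·
  (3,5): δ = 86.76°  ·
  (3,6): δ = 51.85°  ·
  (3,7): δ = 6.89°  ✓
  (4,5): δ = 145.52°  ·
  (4,6): δ = 110.61°  ·
  (4,7): δ = 51.87°  ·
  (5,6): δ = 145.09°  ·
  (5,7): δ = 86.35°  ·
  (6,7): δ = 121.27°  ·
antipodal pairs: 6

count = 6; pairs: (0,4), (1,4), (1,5), (2,5), (2,6), (3,7)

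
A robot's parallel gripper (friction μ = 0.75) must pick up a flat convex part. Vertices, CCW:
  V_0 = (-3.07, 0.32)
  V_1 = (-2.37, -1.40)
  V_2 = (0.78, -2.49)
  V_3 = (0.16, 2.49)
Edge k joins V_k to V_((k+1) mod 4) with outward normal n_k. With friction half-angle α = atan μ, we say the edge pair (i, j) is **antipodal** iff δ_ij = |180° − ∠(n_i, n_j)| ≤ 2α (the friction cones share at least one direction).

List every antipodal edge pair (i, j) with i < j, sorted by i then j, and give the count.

α = atan 0.75 = 36.87°;  2α = 73.74°
n_0 = (-0.9262, -0.3770)
n_1 = (-0.3270, -0.9450)
n_2 = (+0.9923, +0.1235)
n_3 = (-0.5577, +0.8301)
  (0,1): δ = 131.23°  ·
  (0,2): δ = 15.05°  ✓
  (0,3): δ = 101.75°  ·
  (1,2): δ = 63.82°  ✓
  (1,3): δ = 52.98°  ✓
  (2,3): δ = 63.20°  ✓
antipodal pairs: 4

count = 4; pairs: (0,2), (1,2), (1,3), (2,3)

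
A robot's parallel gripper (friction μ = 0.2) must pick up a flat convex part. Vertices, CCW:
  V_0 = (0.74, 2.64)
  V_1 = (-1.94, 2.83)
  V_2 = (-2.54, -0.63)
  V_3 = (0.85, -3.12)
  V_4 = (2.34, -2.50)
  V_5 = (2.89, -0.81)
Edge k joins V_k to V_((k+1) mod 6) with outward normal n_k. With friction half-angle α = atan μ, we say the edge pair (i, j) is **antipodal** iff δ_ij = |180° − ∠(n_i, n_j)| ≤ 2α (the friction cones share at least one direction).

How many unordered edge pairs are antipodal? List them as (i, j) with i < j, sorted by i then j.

count = 2; pairs: (1,4), (2,5)

α = atan 0.2 = 11.31°;  2α = 22.62°
n_0 = (+0.0707, +0.9975)
n_1 = (-0.9853, +0.1709)
n_2 = (-0.5920, -0.8060)
n_3 = (+0.3842, -0.9233)
n_4 = (+0.9509, -0.3095)
n_5 = (+0.8487, +0.5289)
  (0,1): δ = 95.78°  ·
  (0,2): δ = 32.24°  ·
  (0,3): δ = 26.65°  ·
  (0,4): δ = 76.03°  ·
  (0,5): δ = 125.99°  ·
  (1,2): δ = 116.46°  ·
  (1,3): δ = 57.57°  ·
  (1,4): δ = 8.19°  ✓
  (1,5): δ = 41.77°  ·
  (2,3): δ = 121.11°  ·
  (2,4): δ = 71.73°  ·
  (2,5): δ = 21.77°  ✓
  (3,4): δ = 130.62°  ·
  (3,5): δ = 80.66°  ·
  (4,5): δ = 130.04°  ·
antipodal pairs: 2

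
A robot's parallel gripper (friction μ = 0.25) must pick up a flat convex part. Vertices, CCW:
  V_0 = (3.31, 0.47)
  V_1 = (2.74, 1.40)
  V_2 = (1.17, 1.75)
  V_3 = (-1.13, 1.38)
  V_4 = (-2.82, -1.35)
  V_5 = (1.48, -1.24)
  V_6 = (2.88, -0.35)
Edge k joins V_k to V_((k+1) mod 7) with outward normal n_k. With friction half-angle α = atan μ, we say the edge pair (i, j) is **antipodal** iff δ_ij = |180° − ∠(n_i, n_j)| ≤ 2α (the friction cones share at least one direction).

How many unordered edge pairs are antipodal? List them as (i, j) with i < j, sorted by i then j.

α = atan 0.25 = 14.04°;  2α = 28.07°
n_0 = (+0.8526, +0.5226)
n_1 = (+0.2176, +0.9760)
n_2 = (-0.1588, +0.9873)
n_3 = (-0.8503, +0.5264)
n_4 = (+0.0256, -0.9997)
n_5 = (+0.5365, -0.8439)
n_6 = (+0.8856, -0.4644)
  (0,1): δ = 134.07°  ·
  (0,2): δ = 112.37°  ·
  (0,3): δ = 63.26°  ·
  (0,4): δ = 59.96°  ·
  (0,5): δ = 90.94°  ·
  (0,6): δ = 120.82°  ·
  (1,2): δ = 158.29°  ·
  (1,3): δ = 109.19°  ·
  (1,4): δ = 14.03°  ✓
  (1,5): δ = 45.01°  ·
  (1,6): δ = 74.90°  ·
  (2,3): δ = 130.90°  ·
  (2,4): δ = 7.67°  ✓
  (2,5): δ = 23.31°  ✓
  (2,6): δ = 53.19°  ·
  (3,4): δ = 56.78°  ·
  (3,5): δ = 25.80°  ✓
  (3,6): δ = 4.09°  ✓
  (4,5): δ = 149.02°  ·
  (4,6): δ = 119.14°  ·
  (5,6): δ = 150.12°  ·
antipodal pairs: 5

count = 5; pairs: (1,4), (2,4), (2,5), (3,5), (3,6)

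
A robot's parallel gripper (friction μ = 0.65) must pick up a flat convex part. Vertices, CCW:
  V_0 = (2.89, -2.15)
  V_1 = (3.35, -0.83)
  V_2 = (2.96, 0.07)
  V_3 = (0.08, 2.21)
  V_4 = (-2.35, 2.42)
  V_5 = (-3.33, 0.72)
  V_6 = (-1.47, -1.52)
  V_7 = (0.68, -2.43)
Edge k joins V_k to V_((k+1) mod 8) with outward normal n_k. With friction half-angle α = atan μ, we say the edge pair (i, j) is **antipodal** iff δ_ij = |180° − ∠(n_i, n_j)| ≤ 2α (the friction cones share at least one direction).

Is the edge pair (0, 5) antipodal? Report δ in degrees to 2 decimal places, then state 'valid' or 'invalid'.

δ = 58.92°, valid

α = atan 0.65 = 33.02°;  2α = 66.05°
edge 0: e_0 = (+0.46, +1.32);  n_0 = (+0.9443, -0.3291)
edge 5: e_5 = (+1.86, -2.24);  n_5 = (-0.7693, -0.6388)
∠(n_0, n_5) = 121.08°
δ = |180° − 121.08°| = 58.92°
58.92° ≤ 2α = 66.05°  →  valid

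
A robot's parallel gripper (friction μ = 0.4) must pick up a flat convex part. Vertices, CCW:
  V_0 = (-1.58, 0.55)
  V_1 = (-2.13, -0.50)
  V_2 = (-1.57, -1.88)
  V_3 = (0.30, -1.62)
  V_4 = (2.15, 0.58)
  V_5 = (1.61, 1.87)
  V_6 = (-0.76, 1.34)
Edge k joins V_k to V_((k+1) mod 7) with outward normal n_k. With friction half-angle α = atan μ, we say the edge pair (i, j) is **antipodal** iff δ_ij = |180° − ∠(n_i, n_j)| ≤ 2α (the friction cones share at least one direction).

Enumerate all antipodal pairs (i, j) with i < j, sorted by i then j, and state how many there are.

α = atan 0.4 = 21.80°;  2α = 43.60°
n_0 = (-0.8858, +0.4640)
n_1 = (-0.9266, -0.3760)
n_2 = (+0.1377, -0.9905)
n_3 = (+0.7654, -0.6436)
n_4 = (+0.9224, +0.3861)
n_5 = (-0.2182, +0.9759)
n_6 = (-0.6938, +0.7202)
  (0,1): δ = 130.27°  ·
  (0,2): δ = 54.44°  ·
  (0,3): δ = 12.41°  ✓
  (0,4): δ = 50.36°  ·
  (0,5): δ = 130.25°  ·
  (0,6): δ = 161.58°  ·
  (1,2): δ = 104.17°  ·
  (1,3): δ = 62.15°  ·
  (1,4): δ = 0.63°  ✓
  (1,5): δ = 80.52°  ·
  (1,6): δ = 111.85°  ·
  (2,3): δ = 137.98°  ·
  (2,4): δ = 75.20°  ·
  (2,5): δ = 4.69°  ✓
  (2,6): δ = 36.02°  ✓
  (3,4): δ = 117.22°  ·
  (3,5): δ = 37.33°  ✓
  (3,6): δ = 6.01°  ✓
  (4,5): δ = 100.11°  ·
  (4,6): δ = 68.78°  ·
  (5,6): δ = 148.67°  ·
antipodal pairs: 6

count = 6; pairs: (0,3), (1,4), (2,5), (2,6), (3,5), (3,6)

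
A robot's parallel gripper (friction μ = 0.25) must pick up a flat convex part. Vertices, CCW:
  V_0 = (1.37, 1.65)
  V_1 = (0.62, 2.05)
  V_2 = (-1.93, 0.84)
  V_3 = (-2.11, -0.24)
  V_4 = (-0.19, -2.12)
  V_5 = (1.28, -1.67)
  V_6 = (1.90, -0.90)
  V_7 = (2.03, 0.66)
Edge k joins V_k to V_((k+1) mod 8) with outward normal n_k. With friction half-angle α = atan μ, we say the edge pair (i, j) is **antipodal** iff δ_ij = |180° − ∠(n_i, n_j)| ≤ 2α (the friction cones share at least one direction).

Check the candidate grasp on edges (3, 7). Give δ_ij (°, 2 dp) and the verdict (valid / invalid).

δ = 11.91°, valid

α = atan 0.25 = 14.04°;  2α = 28.07°
edge 3: e_3 = (+1.92, -1.88);  n_3 = (-0.6996, -0.7145)
edge 7: e_7 = (-0.66, +0.99);  n_7 = (+0.8321, +0.5547)
∠(n_3, n_7) = 168.09°
δ = |180° − 168.09°| = 11.91°
11.91° ≤ 2α = 28.07°  →  valid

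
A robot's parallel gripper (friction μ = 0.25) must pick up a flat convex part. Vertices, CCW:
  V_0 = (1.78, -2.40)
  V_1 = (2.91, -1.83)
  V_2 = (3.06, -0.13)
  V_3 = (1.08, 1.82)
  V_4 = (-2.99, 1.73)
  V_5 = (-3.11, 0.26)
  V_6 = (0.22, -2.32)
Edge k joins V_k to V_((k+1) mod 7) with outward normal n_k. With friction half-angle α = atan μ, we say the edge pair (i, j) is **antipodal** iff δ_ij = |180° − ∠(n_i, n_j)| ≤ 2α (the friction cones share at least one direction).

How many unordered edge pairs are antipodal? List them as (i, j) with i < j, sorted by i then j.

α = atan 0.25 = 14.04°;  2α = 28.07°
n_0 = (+0.4504, -0.8928)
n_1 = (+0.9961, -0.0879)
n_2 = (+0.7017, +0.7125)
n_3 = (-0.0221, +0.9998)
n_4 = (-0.9967, +0.0814)
n_5 = (-0.6125, -0.7905)
n_6 = (-0.0512, -0.9987)
  (0,1): δ = 121.81°  ·
  (0,2): δ = 71.33°  ·
  (0,3): δ = 25.50°  ✓
  (0,4): δ = 58.57°  ·
  (0,5): δ = 115.46°  ·
  (0,6): δ = 150.30°  ·
  (1,2): δ = 129.52°  ·
  (1,3): δ = 83.69°  ·
  (1,4): δ = 0.38°  ✓
  (1,5): δ = 57.27°  ·
  (1,6): δ = 92.11°  ·
  (2,3): δ = 134.17°  ·
  (2,4): δ = 50.10°  ·
  (2,5): δ = 6.80°  ✓
  (2,6): δ = 41.63°  ·
  (3,4): δ = 95.93°  ·
  (3,5): δ = 39.03°  ·
  (3,6): δ = 4.20°  ✓
  (4,5): δ = 123.10°  ·
  (4,6): δ = 88.27°  ·
  (5,6): δ = 145.17°  ·
antipodal pairs: 4

count = 4; pairs: (0,3), (1,4), (2,5), (3,6)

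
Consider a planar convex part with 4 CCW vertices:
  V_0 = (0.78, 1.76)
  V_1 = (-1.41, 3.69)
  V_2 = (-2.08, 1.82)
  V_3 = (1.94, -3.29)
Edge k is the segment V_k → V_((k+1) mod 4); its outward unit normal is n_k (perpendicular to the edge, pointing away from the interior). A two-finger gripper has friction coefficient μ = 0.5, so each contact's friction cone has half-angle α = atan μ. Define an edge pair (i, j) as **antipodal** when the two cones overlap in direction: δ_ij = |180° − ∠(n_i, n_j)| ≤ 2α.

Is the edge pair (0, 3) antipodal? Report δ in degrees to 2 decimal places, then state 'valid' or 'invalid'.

α = atan 0.5 = 26.57°;  2α = 53.13°
edge 0: e_0 = (-2.19, +1.93);  n_0 = (+0.6612, +0.7502)
edge 3: e_3 = (-1.16, +5.05);  n_3 = (+0.9746, +0.2239)
∠(n_0, n_3) = 35.67°
δ = |180° − 35.67°| = 144.33°
144.33° > 2α = 53.13°  →  invalid

δ = 144.33°, invalid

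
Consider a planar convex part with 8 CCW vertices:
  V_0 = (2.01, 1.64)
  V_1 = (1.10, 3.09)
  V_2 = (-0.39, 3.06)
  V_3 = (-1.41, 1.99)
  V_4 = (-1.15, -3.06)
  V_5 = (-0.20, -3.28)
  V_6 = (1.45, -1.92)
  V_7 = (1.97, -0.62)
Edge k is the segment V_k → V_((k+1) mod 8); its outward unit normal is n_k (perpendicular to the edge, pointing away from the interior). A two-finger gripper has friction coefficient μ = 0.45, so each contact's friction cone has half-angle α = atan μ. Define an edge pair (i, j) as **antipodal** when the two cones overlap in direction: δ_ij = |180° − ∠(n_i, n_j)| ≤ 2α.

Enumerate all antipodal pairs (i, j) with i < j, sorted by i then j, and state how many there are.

count = 9; pairs: (0,3), (0,4), (1,4), (1,5), (2,5), (2,6), (2,7), (3,6), (3,7)

α = atan 0.45 = 24.23°;  2α = 48.46°
n_0 = (+0.8470, +0.5316)
n_1 = (-0.0201, +0.9998)
n_2 = (-0.7238, +0.6900)
n_3 = (-0.9987, -0.0514)
n_4 = (-0.2256, -0.9742)
n_5 = (+0.6360, -0.7717)
n_6 = (+0.9285, -0.3714)
n_7 = (+0.9998, -0.0177)
  (0,1): δ = 120.96°  ·
  (0,2): δ = 75.74°  ·
  (0,3): δ = 29.16°  ✓
  (0,4): δ = 44.85°  ✓
  (0,5): δ = 97.38°  ·
  (0,6): δ = 126.09°  ·
  (0,7): δ = 146.87°  ·
  (1,2): δ = 134.78°  ·
  (1,3): δ = 88.21°  ·
  (1,4): δ = 14.19°  ✓
  (1,5): δ = 38.34°  ✓
  (1,6): δ = 67.05°  ·
  (1,7): δ = 87.83°  ·
  (2,3): δ = 133.42°  ·
  (2,4): δ = 59.41°  ·
  (2,5): δ = 6.87°  ✓
  (2,6): δ = 21.83°  ✓
  (2,7): δ = 42.62°  ✓
  (3,4): δ = 105.99°  ·
  (3,5): δ = 53.45°  ·
  (3,6): δ = 24.75°  ✓
  (3,7): δ = 3.96°  ✓
  (4,5): δ = 127.46°  ·
  (4,6): δ = 98.76°  ·
  (4,7): δ = 77.98°  ·
  (5,6): δ = 151.30°  ·
  (5,7): δ = 130.51°  ·
  (6,7): δ = 159.21°  ·
antipodal pairs: 9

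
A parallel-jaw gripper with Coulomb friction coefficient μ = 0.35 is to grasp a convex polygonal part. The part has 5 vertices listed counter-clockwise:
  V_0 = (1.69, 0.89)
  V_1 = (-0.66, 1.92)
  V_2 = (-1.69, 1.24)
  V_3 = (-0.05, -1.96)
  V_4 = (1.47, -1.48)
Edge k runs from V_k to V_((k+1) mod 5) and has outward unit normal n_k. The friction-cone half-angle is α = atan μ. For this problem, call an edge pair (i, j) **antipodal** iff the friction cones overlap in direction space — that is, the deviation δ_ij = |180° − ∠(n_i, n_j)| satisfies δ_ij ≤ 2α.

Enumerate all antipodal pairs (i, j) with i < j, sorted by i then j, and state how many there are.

count = 2; pairs: (1,3), (2,4)

α = atan 0.35 = 19.29°;  2α = 38.58°
n_0 = (+0.4014, +0.9159)
n_1 = (-0.5510, +0.8345)
n_2 = (-0.8899, -0.4561)
n_3 = (+0.3011, -0.9536)
n_4 = (+0.9957, -0.0924)
  (0,1): δ = 122.90°  ·
  (0,2): δ = 39.20°  ·
  (0,3): δ = 41.19°  ·
  (0,4): δ = 108.36°  ·
  (1,2): δ = 96.30°  ·
  (1,3): δ = 15.91°  ✓
  (1,4): δ = 51.26°  ·
  (2,3): δ = 99.61°  ·
  (2,4): δ = 32.44°  ✓
  (3,4): δ = 112.83°  ·
antipodal pairs: 2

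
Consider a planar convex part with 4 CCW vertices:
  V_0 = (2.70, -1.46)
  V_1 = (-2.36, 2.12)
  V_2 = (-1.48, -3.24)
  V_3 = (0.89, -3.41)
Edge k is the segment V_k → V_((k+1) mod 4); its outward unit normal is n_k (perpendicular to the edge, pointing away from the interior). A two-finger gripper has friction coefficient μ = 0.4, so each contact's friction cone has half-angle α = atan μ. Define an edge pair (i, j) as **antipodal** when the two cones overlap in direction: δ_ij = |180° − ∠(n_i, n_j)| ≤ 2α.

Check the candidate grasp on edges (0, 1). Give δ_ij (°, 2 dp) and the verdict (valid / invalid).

δ = 45.40°, invalid

α = atan 0.4 = 21.80°;  2α = 43.60°
edge 0: e_0 = (-5.06, +3.58);  n_0 = (+0.5776, +0.8163)
edge 1: e_1 = (+0.88, -5.36);  n_1 = (-0.9868, -0.1620)
∠(n_0, n_1) = 134.60°
δ = |180° − 134.60°| = 45.40°
45.40° > 2α = 43.60°  →  invalid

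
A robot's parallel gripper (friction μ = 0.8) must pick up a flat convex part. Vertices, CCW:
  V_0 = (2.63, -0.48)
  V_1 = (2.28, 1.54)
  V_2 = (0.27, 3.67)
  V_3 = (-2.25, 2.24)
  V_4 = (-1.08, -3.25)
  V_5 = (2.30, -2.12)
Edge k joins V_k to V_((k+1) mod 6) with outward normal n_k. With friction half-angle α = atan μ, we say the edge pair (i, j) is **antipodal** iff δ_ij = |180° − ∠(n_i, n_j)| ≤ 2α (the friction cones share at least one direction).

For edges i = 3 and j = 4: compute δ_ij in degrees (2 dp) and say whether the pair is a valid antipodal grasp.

δ = 83.54°, invalid

α = atan 0.8 = 38.66°;  2α = 77.32°
edge 3: e_3 = (+1.17, -5.49);  n_3 = (-0.9780, -0.2084)
edge 4: e_4 = (+3.38, +1.13);  n_4 = (+0.3171, -0.9484)
∠(n_3, n_4) = 96.46°
δ = |180° − 96.46°| = 83.54°
83.54° > 2α = 77.32°  →  invalid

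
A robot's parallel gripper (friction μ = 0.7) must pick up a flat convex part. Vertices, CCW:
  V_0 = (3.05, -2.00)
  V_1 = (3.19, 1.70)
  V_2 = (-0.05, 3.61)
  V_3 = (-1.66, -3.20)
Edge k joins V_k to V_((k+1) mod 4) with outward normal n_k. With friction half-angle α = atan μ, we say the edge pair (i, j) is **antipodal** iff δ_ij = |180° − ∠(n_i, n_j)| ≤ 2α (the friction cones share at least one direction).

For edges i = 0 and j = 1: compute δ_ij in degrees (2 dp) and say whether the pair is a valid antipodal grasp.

α = atan 0.7 = 34.99°;  2α = 69.98°
edge 0: e_0 = (+0.14, +3.70);  n_0 = (+0.9993, -0.0378)
edge 1: e_1 = (-3.24, +1.91);  n_1 = (+0.5078, +0.8615)
∠(n_0, n_1) = 61.65°
δ = |180° − 61.65°| = 118.35°
118.35° > 2α = 69.98°  →  invalid

δ = 118.35°, invalid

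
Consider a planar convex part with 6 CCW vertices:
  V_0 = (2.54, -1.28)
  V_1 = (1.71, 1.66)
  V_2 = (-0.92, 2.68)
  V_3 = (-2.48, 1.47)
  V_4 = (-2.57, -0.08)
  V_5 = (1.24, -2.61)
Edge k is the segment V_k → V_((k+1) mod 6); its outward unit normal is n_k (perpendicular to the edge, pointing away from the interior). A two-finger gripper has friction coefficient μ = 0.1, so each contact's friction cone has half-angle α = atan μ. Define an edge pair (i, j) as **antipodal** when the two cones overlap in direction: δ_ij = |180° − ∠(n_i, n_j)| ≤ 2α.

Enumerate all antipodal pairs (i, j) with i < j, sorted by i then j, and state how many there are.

count = 1; pairs: (2,5)

α = atan 0.1 = 5.71°;  2α = 11.42°
n_0 = (+0.9624, +0.2717)
n_1 = (+0.3616, +0.9323)
n_2 = (-0.6129, +0.7902)
n_3 = (-0.9983, +0.0580)
n_4 = (-0.5532, -0.8331)
n_5 = (+0.7151, -0.6990)
  (0,1): δ = 126.96°  ·
  (0,2): δ = 67.97°  ·
  (0,3): δ = 19.09°  ·
  (0,4): δ = 40.65°  ·
  (0,5): δ = 119.89°  ·
  (1,2): δ = 121.00°  ·
  (1,3): δ = 72.13°  ·
  (1,4): δ = 12.39°  ·
  (1,5): δ = 66.85°  ·
  (2,3): δ = 131.12°  ·
  (2,4): δ = 71.38°  ·
  (2,5): δ = 7.85°  ✓
  (3,4): δ = 120.26°  ·
  (3,5): δ = 41.02°  ·
  (4,5): δ = 100.76°  ·
antipodal pairs: 1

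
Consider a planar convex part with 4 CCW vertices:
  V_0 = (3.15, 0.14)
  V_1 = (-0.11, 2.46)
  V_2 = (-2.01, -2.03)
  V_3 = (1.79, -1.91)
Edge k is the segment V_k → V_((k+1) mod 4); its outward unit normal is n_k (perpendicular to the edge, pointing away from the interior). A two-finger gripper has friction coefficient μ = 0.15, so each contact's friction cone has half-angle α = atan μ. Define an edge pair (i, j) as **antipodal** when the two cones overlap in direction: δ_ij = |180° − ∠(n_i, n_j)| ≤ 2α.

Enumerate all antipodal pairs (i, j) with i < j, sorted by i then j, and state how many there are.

count = 1; pairs: (1,3)

α = atan 0.15 = 8.53°;  2α = 17.06°
n_0 = (+0.5798, +0.8147)
n_1 = (-0.9209, +0.3897)
n_2 = (+0.0316, -0.9995)
n_3 = (+0.8333, -0.5528)
  (0,1): δ = 77.50°  ·
  (0,2): δ = 37.25°  ·
  (0,3): δ = 91.88°  ·
  (1,2): δ = 65.25°  ·
  (1,3): δ = 10.62°  ✓
  (2,3): δ = 125.37°  ·
antipodal pairs: 1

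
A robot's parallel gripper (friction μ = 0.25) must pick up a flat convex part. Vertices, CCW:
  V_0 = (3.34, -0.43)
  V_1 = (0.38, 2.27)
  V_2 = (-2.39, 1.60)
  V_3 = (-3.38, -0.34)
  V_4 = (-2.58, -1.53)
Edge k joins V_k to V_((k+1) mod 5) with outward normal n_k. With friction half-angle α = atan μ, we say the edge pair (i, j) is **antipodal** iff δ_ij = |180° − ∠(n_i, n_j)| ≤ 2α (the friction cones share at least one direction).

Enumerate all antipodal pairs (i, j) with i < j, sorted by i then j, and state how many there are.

α = atan 0.25 = 14.04°;  2α = 28.07°
n_0 = (+0.6739, +0.7388)
n_1 = (-0.2351, +0.9720)
n_2 = (-0.8907, +0.4545)
n_3 = (-0.8299, -0.5579)
n_4 = (+0.1827, -0.9832)
  (0,1): δ = 124.03°  ·
  (0,2): δ = 74.67°  ·
  (0,3): δ = 13.72°  ✓
  (0,4): δ = 52.90°  ·
  (1,2): δ = 130.63°  ·
  (1,3): δ = 69.69°  ·
  (1,4): δ = 3.07°  ✓
  (2,3): δ = 119.05°  ·
  (2,4): δ = 52.44°  ·
  (3,4): δ = 113.39°  ·
antipodal pairs: 2

count = 2; pairs: (0,3), (1,4)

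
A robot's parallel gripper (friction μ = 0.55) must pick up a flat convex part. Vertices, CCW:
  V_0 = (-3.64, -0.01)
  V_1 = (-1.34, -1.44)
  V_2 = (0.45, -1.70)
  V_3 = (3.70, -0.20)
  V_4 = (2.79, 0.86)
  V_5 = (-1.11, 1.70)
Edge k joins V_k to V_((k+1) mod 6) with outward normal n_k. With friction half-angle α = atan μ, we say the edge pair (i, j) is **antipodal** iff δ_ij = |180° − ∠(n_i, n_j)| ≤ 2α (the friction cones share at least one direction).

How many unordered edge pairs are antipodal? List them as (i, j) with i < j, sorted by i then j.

α = atan 0.55 = 28.81°;  2α = 57.62°
n_0 = (-0.5280, -0.8492)
n_1 = (-0.1437, -0.9896)
n_2 = (+0.4191, -0.9080)
n_3 = (+0.7588, +0.6514)
n_4 = (+0.2106, +0.9776)
n_5 = (-0.5600, +0.8285)
  (0,1): δ = 156.39°  ·
  (0,2): δ = 123.35°  ·
  (0,3): δ = 17.48°  ✓
  (0,4): δ = 19.72°  ✓
  (0,5): δ = 65.93°  ·
  (1,2): δ = 146.96°  ·
  (1,3): δ = 41.09°  ✓
  (1,4): δ = 3.89°  ✓
  (1,5): δ = 42.32°  ✓
  (2,3): δ = 74.13°  ·
  (2,4): δ = 36.93°  ✓
  (2,5): δ = 9.28°  ✓
  (3,4): δ = 142.80°  ·
  (3,5): δ = 96.59°  ·
  (4,5): δ = 133.79°  ·
antipodal pairs: 7

count = 7; pairs: (0,3), (0,4), (1,3), (1,4), (1,5), (2,4), (2,5)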